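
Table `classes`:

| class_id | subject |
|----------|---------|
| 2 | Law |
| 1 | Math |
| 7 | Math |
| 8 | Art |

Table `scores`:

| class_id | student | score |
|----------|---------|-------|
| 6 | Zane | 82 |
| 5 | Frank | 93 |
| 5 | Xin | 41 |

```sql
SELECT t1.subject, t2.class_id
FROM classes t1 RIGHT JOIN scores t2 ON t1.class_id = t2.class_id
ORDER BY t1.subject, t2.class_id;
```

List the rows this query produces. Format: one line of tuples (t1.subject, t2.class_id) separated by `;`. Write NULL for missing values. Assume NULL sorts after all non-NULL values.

RIGHT JOIN keeps every row from `scores`; unmatched rows get NULL for `classes`'s columns.
Matching on t1.class_id = t2.class_id.
Matched pairs: 0; unmatched t2 rows kept: 3.

(NULL, 5); (NULL, 5); (NULL, 6)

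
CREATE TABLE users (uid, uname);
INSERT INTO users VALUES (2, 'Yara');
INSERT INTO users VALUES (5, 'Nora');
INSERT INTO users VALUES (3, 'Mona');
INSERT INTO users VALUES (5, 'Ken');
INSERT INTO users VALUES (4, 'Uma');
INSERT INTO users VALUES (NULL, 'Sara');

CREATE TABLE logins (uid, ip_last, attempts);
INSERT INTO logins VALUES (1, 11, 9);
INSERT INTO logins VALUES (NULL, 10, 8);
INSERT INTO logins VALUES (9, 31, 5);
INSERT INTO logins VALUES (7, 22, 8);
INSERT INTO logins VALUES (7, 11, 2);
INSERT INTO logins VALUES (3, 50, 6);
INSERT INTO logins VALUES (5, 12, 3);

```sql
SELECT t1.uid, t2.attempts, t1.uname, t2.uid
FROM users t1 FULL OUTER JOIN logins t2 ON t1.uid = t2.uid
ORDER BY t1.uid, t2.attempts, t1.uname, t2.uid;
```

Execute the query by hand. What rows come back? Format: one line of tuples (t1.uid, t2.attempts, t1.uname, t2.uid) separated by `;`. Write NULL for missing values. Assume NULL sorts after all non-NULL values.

(2, NULL, Yara, NULL); (3, 6, Mona, 3); (4, NULL, Uma, NULL); (5, 3, Ken, 5); (5, 3, Nora, 5); (NULL, 2, NULL, 7); (NULL, 5, NULL, 9); (NULL, 8, NULL, 7); (NULL, 8, NULL, NULL); (NULL, 9, NULL, 1); (NULL, NULL, Sara, NULL)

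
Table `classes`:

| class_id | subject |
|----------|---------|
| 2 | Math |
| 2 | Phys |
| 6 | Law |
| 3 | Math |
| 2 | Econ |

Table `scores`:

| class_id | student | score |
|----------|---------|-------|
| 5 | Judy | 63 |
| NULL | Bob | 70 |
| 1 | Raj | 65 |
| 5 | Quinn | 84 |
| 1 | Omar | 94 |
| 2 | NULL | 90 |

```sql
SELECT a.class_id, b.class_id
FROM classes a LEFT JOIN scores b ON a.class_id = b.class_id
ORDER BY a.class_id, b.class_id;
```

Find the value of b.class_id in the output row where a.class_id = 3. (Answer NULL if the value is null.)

NULL

LEFT JOIN keeps every row from `classes`; unmatched rows get NULL for `scores`'s columns.
Matching on a.class_id = b.class_id. A NULL in a compared column never satisfies the condition.
- a row (class_id=2): matches 1 b row(s) → 1 output row(s).
- a row (class_id=2): matches 1 b row(s) → 1 output row(s).
- a row (class_id=6): no match → kept, b columns NULL.
- a row (class_id=3): no match → kept, b columns NULL.
- a row (class_id=2): matches 1 b row(s) → 1 output row(s).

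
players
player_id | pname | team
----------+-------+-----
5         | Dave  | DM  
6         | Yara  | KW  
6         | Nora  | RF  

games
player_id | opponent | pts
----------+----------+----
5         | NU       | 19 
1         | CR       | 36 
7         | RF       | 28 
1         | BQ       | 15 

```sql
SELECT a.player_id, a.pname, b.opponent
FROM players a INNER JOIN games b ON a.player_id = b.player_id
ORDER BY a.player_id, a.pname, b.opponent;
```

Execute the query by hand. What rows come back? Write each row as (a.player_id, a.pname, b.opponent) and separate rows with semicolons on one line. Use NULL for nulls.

(5, Dave, NU)

INNER JOIN keeps only pairs where the ON condition holds.
Matching on a.player_id = b.player_id.
Matched pairs: 1.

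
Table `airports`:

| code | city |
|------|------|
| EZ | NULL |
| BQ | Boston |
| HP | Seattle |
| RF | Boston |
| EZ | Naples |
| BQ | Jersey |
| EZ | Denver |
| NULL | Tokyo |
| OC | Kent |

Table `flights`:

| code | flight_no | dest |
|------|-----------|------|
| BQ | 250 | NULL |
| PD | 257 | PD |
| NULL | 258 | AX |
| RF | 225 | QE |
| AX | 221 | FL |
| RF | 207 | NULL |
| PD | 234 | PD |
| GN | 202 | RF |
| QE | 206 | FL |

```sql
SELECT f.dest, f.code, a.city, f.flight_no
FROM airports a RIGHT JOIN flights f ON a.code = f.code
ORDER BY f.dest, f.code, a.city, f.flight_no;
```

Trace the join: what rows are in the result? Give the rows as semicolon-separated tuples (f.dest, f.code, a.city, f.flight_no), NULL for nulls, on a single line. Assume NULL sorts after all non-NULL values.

(AX, NULL, NULL, 258); (FL, AX, NULL, 221); (FL, QE, NULL, 206); (PD, PD, NULL, 234); (PD, PD, NULL, 257); (QE, RF, Boston, 225); (RF, GN, NULL, 202); (NULL, BQ, Boston, 250); (NULL, BQ, Jersey, 250); (NULL, RF, Boston, 207)

RIGHT JOIN keeps every row from `flights`; unmatched rows get NULL for `airports`'s columns.
Matching on a.code = f.code. A NULL in a compared column never satisfies the condition.
Matched pairs: 4; unmatched f rows kept: 6.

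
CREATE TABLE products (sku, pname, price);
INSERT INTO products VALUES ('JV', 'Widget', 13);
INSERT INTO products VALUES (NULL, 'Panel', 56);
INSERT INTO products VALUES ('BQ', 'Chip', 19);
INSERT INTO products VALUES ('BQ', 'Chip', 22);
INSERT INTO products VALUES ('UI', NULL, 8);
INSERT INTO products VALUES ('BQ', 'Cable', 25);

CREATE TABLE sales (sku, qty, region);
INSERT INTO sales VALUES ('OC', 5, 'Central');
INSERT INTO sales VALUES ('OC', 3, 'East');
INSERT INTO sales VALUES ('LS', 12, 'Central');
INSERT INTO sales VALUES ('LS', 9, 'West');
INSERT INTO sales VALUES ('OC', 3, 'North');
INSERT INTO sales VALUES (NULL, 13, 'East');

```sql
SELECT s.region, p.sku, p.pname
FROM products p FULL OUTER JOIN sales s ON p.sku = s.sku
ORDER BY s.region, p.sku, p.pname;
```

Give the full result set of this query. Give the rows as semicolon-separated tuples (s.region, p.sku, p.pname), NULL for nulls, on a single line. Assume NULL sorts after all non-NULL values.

(Central, NULL, NULL); (Central, NULL, NULL); (East, NULL, NULL); (East, NULL, NULL); (North, NULL, NULL); (West, NULL, NULL); (NULL, BQ, Cable); (NULL, BQ, Chip); (NULL, BQ, Chip); (NULL, JV, Widget); (NULL, UI, NULL); (NULL, NULL, Panel)

FULL OUTER JOIN keeps every row from both sides; unmatched rows get NULL for the other side's columns.
Matching on p.sku = s.sku. A NULL in a compared column never satisfies the condition.
Matched pairs: 0; unmatched p rows kept: 6; unmatched s rows kept: 6.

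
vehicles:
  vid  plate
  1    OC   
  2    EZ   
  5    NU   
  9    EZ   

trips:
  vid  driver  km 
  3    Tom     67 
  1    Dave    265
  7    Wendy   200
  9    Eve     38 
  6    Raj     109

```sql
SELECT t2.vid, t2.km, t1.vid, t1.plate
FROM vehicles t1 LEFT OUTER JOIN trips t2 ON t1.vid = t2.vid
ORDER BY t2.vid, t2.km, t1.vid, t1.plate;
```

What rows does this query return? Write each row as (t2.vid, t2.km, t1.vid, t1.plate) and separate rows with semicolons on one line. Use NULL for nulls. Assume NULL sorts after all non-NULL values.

LEFT JOIN keeps every row from `vehicles`; unmatched rows get NULL for `trips`'s columns.
Matching on t1.vid = t2.vid.
- t1 row (vid=1): matches 1 t2 row(s) → 1 output row(s).
- t1 row (vid=2): no match → kept, t2 columns NULL.
- t1 row (vid=5): no match → kept, t2 columns NULL.
- t1 row (vid=9): matches 1 t2 row(s) → 1 output row(s).
After projecting and ordering:
t2.vid | t2.km | t1.vid | t1.plate
1 | 265 | 1 | OC
9 | 38 | 9 | EZ
NULL | NULL | 2 | EZ
NULL | NULL | 5 | NU

(1, 265, 1, OC); (9, 38, 9, EZ); (NULL, NULL, 2, EZ); (NULL, NULL, 5, NU)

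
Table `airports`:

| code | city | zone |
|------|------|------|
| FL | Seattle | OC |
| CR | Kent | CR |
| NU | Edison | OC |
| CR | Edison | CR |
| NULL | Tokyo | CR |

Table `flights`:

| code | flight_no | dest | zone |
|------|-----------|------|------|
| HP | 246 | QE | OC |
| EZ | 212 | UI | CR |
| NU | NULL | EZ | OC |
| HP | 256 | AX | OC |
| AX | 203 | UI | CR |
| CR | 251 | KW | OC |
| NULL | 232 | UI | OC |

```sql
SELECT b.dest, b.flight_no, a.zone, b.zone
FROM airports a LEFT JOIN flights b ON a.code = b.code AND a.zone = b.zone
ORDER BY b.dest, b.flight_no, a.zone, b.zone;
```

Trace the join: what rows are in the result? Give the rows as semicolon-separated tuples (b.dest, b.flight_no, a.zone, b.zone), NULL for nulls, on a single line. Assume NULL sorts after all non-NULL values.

(EZ, NULL, OC, OC); (NULL, NULL, CR, NULL); (NULL, NULL, CR, NULL); (NULL, NULL, CR, NULL); (NULL, NULL, OC, NULL)

LEFT JOIN keeps every row from `airports`; unmatched rows get NULL for `flights`'s columns.
Matching on a.code = b.code AND a.zone = b.zone. A NULL in a compared column never satisfies the condition.
- a (code=FL, zone=OC) has no partner → padded with NULL.
- a (code=CR, zone=CR) has no partner → padded with NULL.
- a (code=NU, zone=OC) pairs with 1 row(s) of b.
- a (code=CR, zone=CR) has no partner → padded with NULL.
- a (code=NULL, zone=CR) has no partner → padded with NULL.
After projecting and ordering:
b.dest | b.flight_no | a.zone | b.zone
EZ | NULL | OC | OC
NULL | NULL | CR | NULL
NULL | NULL | CR | NULL
NULL | NULL | CR | NULL
NULL | NULL | OC | NULL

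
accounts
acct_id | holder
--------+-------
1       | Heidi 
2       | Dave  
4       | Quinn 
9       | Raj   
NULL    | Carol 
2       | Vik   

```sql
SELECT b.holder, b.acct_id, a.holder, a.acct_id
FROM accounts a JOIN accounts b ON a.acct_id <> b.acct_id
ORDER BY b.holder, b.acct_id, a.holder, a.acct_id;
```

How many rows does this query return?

18

INNER JOIN keeps only pairs where the ON condition holds.
Matching on a.acct_id <> b.acct_id. A NULL in a compared column never satisfies the condition.
Matched pairs: 18.
Total: 18 rows.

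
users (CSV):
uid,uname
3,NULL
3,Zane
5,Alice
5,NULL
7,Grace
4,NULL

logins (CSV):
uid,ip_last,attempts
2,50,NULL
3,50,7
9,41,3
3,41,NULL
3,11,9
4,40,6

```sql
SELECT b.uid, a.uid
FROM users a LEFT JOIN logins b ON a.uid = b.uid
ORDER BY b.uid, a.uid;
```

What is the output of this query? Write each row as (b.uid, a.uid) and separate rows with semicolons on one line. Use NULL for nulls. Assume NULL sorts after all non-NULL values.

(3, 3); (3, 3); (3, 3); (3, 3); (3, 3); (3, 3); (4, 4); (NULL, 5); (NULL, 5); (NULL, 7)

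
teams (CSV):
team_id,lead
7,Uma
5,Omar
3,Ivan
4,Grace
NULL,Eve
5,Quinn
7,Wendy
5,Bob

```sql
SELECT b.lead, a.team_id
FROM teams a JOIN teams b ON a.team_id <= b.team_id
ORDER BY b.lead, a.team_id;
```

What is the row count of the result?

32

INNER JOIN keeps only pairs where the ON condition holds.
Matching on a.team_id <= b.team_id. A NULL in a compared column never satisfies the condition.
- a row (team_id=7): matches 2 b row(s) → 2 output row(s).
- a row (team_id=5): matches 5 b row(s) → 5 output row(s).
- a row (team_id=3): matches 7 b row(s) → 7 output row(s).
- a row (team_id=4): matches 6 b row(s) → 6 output row(s).
- a row (team_id=NULL): no match → dropped.
- a row (team_id=5): matches 5 b row(s) → 5 output row(s).
- a row (team_id=7): matches 2 b row(s) → 2 output row(s).
- a row (team_id=5): matches 5 b row(s) → 5 output row(s).
Total: 32 rows.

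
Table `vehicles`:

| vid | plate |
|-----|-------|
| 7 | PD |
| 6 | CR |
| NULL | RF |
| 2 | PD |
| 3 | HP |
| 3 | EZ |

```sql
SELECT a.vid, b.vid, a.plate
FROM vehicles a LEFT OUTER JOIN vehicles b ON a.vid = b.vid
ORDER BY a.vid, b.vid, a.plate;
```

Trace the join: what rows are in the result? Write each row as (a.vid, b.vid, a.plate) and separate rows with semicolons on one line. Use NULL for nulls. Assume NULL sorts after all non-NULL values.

LEFT JOIN keeps every row from `vehicles a`; unmatched rows get NULL for `vehicles b`'s columns.
Matching on a.vid = b.vid. A NULL in a compared column never satisfies the condition.
- a row (vid=7): matches 1 b row(s) → 1 output row(s).
- a row (vid=6): matches 1 b row(s) → 1 output row(s).
- a row (vid=NULL): no match → kept, b columns NULL.
- a row (vid=2): matches 1 b row(s) → 1 output row(s).
- a row (vid=3): matches 2 b row(s) → 2 output row(s).
- a row (vid=3): matches 2 b row(s) → 2 output row(s).
After projecting and ordering:
a.vid | b.vid | a.plate
2 | 2 | PD
3 | 3 | EZ
3 | 3 | EZ
3 | 3 | HP
3 | 3 | HP
6 | 6 | CR
7 | 7 | PD
NULL | NULL | RF

(2, 2, PD); (3, 3, EZ); (3, 3, EZ); (3, 3, HP); (3, 3, HP); (6, 6, CR); (7, 7, PD); (NULL, NULL, RF)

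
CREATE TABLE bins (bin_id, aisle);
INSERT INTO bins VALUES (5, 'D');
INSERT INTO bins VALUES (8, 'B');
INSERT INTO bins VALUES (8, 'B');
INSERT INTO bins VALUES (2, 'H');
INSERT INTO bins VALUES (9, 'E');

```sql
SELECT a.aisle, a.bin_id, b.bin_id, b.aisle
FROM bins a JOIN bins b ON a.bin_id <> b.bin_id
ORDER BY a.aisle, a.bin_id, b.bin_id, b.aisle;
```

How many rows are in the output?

18

INNER JOIN keeps only pairs where the ON condition holds.
Matching on a.bin_id <> b.bin_id.
Matched pairs: 18.
Total: 18 rows.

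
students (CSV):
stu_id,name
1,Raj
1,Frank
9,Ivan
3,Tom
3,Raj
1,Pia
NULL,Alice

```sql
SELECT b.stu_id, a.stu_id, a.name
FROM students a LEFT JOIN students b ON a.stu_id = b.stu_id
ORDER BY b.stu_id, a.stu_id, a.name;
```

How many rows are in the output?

15

LEFT JOIN keeps every row from `students a`; unmatched rows get NULL for `students b`'s columns.
Matching on a.stu_id = b.stu_id. A NULL in a compared column never satisfies the condition.
- a (stu_id=1) pairs with 3 row(s) of b.
- a (stu_id=1) pairs with 3 row(s) of b.
- a (stu_id=9) pairs with 1 row(s) of b.
- a (stu_id=3) pairs with 2 row(s) of b.
- a (stu_id=3) pairs with 2 row(s) of b.
- a (stu_id=1) pairs with 3 row(s) of b.
- a (stu_id=NULL) has no partner → padded with NULL.
Total: 14 matched + 1 padded = 15 rows.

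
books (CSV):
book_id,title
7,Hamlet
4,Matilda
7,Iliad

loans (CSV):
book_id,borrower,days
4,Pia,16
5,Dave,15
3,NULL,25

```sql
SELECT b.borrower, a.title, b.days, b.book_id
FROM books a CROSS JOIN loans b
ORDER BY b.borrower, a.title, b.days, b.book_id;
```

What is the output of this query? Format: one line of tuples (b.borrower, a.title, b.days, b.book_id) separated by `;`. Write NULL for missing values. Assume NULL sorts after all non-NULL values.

CROSS JOIN pairs every row of `books` with every row of `loans`: 3 × 3 = 9 rows.
After projecting and ordering:
b.borrower | a.title | b.days | b.book_id
Dave | Hamlet | 15 | 5
Dave | Iliad | 15 | 5
Dave | Matilda | 15 | 5
Pia | Hamlet | 16 | 4
Pia | Iliad | 16 | 4
Pia | Matilda | 16 | 4
NULL | Hamlet | 25 | 3
NULL | Iliad | 25 | 3
NULL | Matilda | 25 | 3

(Dave, Hamlet, 15, 5); (Dave, Iliad, 15, 5); (Dave, Matilda, 15, 5); (Pia, Hamlet, 16, 4); (Pia, Iliad, 16, 4); (Pia, Matilda, 16, 4); (NULL, Hamlet, 25, 3); (NULL, Iliad, 25, 3); (NULL, Matilda, 25, 3)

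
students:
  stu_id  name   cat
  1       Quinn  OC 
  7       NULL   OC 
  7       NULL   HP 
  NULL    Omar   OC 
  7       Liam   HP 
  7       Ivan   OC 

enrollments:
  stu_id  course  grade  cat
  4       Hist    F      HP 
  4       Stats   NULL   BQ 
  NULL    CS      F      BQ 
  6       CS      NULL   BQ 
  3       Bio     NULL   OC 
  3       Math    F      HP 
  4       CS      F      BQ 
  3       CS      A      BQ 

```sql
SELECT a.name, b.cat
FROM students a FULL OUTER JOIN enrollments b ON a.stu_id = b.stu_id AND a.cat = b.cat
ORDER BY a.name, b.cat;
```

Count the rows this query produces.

14

FULL OUTER JOIN keeps every row from both sides; unmatched rows get NULL for the other side's columns.
Matching on a.stu_id = b.stu_id AND a.cat = b.cat. A NULL in a compared column never satisfies the condition.
- stu_id=1, cat=OC: no b row matches, row kept with b columns NULL.
- stu_id=7, cat=OC: no b row matches, row kept with b columns NULL.
- stu_id=7, cat=HP: no b row matches, row kept with b columns NULL.
- stu_id=NULL, cat=OC: no b row matches, row kept with b columns NULL.
- stu_id=7, cat=HP: no b row matches, row kept with b columns NULL.
- stu_id=7, cat=OC: no b row matches, row kept with b columns NULL.
- 8 b row(s) had no a match → kept, a columns NULL.
Total: 0 matched + 14 padded = 14 rows.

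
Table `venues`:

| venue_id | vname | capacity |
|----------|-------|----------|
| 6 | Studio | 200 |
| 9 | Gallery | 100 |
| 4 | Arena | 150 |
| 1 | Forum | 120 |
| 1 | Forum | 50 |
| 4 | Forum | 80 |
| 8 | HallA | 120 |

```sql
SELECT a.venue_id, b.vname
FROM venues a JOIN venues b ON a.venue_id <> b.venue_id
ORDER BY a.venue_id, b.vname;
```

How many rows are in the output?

INNER JOIN keeps only pairs where the ON condition holds.
Matching on a.venue_id <> b.venue_id.
- a[0] venue_id=6 → 6 match(es) in b → 6 row(s).
- a[1] venue_id=9 → 6 match(es) in b → 6 row(s).
- a[2] venue_id=4 → 5 match(es) in b → 5 row(s).
- a[3] venue_id=1 → 5 match(es) in b → 5 row(s).
- a[4] venue_id=1 → 5 match(es) in b → 5 row(s).
- a[5] venue_id=4 → 5 match(es) in b → 5 row(s).
- a[6] venue_id=8 → 6 match(es) in b → 6 row(s).
Total: 38 rows.

38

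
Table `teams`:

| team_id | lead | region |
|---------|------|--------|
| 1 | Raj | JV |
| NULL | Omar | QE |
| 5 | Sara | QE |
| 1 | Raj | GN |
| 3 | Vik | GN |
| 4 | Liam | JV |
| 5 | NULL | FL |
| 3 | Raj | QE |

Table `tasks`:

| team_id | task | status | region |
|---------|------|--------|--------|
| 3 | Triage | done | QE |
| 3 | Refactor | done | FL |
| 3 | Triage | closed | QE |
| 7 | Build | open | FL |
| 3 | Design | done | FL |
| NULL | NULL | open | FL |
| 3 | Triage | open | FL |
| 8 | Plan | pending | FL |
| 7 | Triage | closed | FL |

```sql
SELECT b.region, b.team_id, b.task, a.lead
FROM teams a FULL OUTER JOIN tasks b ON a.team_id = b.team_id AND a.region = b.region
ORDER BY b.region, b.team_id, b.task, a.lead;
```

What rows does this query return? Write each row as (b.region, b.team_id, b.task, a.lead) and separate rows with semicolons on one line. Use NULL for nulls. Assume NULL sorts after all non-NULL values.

FULL OUTER JOIN keeps every row from both sides; unmatched rows get NULL for the other side's columns.
Matching on a.team_id = b.team_id AND a.region = b.region. A NULL in a compared column never satisfies the condition.
- team_id=1, region=JV: no b row matches, row kept with b columns NULL.
- team_id=NULL, region=QE: no b row matches, row kept with b columns NULL.
- team_id=5, region=QE: no b row matches, row kept with b columns NULL.
- team_id=1, region=GN: no b row matches, row kept with b columns NULL.
- team_id=3, region=GN: no b row matches, row kept with b columns NULL.
- team_id=4, region=JV: no b row matches, row kept with b columns NULL.
- team_id=5, region=FL: no b row matches, row kept with b columns NULL.
- team_id=3, region=QE: 2 matching b row(s), so 2 row(s) emitted.
- plus 7 unmatched b row(s), each kept with NULL a columns.

(FL, 3, Design, NULL); (FL, 3, Refactor, NULL); (FL, 3, Triage, NULL); (FL, 7, Build, NULL); (FL, 7, Triage, NULL); (FL, 8, Plan, NULL); (FL, NULL, NULL, NULL); (QE, 3, Triage, Raj); (QE, 3, Triage, Raj); (NULL, NULL, NULL, Liam); (NULL, NULL, NULL, Omar); (NULL, NULL, NULL, Raj); (NULL, NULL, NULL, Raj); (NULL, NULL, NULL, Sara); (NULL, NULL, NULL, Vik); (NULL, NULL, NULL, NULL)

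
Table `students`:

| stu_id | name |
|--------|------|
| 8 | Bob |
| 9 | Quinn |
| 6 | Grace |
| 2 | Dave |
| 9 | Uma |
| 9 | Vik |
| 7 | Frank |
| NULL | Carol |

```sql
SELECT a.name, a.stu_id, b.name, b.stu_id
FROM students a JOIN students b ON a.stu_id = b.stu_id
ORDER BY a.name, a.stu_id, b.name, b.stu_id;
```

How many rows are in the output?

INNER JOIN keeps only pairs where the ON condition holds.
Matching on a.stu_id = b.stu_id. A NULL in a compared column never satisfies the condition.
- a row (stu_id=8): matches 1 b row(s) → 1 output row(s).
- a row (stu_id=9): matches 3 b row(s) → 3 output row(s).
- a row (stu_id=6): matches 1 b row(s) → 1 output row(s).
- a row (stu_id=2): matches 1 b row(s) → 1 output row(s).
- a row (stu_id=9): matches 3 b row(s) → 3 output row(s).
- a row (stu_id=9): matches 3 b row(s) → 3 output row(s).
- a row (stu_id=7): matches 1 b row(s) → 1 output row(s).
- a row (stu_id=NULL): no match → dropped.
Total: 13 rows.

13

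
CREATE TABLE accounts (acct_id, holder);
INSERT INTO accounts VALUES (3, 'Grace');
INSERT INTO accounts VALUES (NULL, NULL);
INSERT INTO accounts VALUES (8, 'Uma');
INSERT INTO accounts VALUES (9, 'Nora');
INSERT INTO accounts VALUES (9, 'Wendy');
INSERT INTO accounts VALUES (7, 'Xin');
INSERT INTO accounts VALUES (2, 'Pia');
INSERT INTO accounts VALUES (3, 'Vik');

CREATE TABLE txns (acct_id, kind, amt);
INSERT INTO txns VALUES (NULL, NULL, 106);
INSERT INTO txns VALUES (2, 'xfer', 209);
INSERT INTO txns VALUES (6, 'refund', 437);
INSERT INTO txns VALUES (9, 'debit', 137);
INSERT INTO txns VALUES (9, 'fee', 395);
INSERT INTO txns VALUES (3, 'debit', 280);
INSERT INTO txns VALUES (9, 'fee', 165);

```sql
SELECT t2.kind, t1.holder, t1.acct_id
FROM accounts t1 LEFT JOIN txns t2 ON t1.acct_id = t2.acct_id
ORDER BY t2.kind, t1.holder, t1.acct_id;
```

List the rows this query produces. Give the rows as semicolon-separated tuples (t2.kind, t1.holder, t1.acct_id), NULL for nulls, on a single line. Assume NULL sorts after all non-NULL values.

LEFT JOIN keeps every row from `accounts`; unmatched rows get NULL for `txns`'s columns.
Matching on t1.acct_id = t2.acct_id. A NULL in a compared column never satisfies the condition.
- t1 row (acct_id=3): matches 1 t2 row(s) → 1 output row(s).
- t1 row (acct_id=NULL): no match → kept, t2 columns NULL.
- t1 row (acct_id=8): no match → kept, t2 columns NULL.
- t1 row (acct_id=9): matches 3 t2 row(s) → 3 output row(s).
- t1 row (acct_id=9): matches 3 t2 row(s) → 3 output row(s).
- t1 row (acct_id=7): no match → kept, t2 columns NULL.
- t1 row (acct_id=2): matches 1 t2 row(s) → 1 output row(s).
- t1 row (acct_id=3): matches 1 t2 row(s) → 1 output row(s).

(debit, Grace, 3); (debit, Nora, 9); (debit, Vik, 3); (debit, Wendy, 9); (fee, Nora, 9); (fee, Nora, 9); (fee, Wendy, 9); (fee, Wendy, 9); (xfer, Pia, 2); (NULL, Uma, 8); (NULL, Xin, 7); (NULL, NULL, NULL)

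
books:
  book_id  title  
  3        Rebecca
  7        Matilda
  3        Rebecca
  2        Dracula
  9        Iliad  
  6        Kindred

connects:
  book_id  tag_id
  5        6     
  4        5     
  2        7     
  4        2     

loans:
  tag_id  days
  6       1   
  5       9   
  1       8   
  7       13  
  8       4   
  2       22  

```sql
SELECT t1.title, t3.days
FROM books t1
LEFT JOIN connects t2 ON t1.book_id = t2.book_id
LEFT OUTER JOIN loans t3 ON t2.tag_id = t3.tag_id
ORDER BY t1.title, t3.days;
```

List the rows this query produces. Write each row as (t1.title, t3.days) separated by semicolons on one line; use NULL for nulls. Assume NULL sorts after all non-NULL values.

Step 1 — t1 LEFT JOIN t2 on book_id → 6 row(s).
Then LEFT JOIN `loans t3` on tag_id: each of those 6 rows is kept; rows whose t2.tag_id has no match in t3 get NULL for t3's columns.

(Dracula, 13); (Iliad, NULL); (Kindred, NULL); (Matilda, NULL); (Rebecca, NULL); (Rebecca, NULL)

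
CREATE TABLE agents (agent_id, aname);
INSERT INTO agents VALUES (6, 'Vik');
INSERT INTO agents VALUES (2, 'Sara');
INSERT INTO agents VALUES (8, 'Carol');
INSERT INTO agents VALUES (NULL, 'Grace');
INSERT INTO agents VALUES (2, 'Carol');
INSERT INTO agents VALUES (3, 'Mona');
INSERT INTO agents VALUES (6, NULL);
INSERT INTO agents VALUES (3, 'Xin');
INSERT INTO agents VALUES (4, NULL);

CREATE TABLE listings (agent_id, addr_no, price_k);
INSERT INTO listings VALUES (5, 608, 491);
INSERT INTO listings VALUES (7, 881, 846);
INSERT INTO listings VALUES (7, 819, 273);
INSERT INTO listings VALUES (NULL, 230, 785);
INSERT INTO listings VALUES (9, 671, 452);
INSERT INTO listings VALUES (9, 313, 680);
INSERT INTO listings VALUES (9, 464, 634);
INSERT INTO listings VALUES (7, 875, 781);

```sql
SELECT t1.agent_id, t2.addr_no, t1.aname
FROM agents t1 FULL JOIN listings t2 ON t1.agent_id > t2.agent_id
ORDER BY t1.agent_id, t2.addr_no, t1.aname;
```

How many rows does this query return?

FULL OUTER JOIN keeps every row from both sides; unmatched rows get NULL for the other side's columns.
Matching on t1.agent_id > t2.agent_id. A NULL in a compared column never satisfies the condition.
- t1 (agent_id=6) pairs with 1 row(s) of t2.
- t1 (agent_id=2) has no partner → padded with NULL.
- t1 (agent_id=8) pairs with 4 row(s) of t2.
- t1 (agent_id=NULL) has no partner → padded with NULL.
- t1 (agent_id=2) has no partner → padded with NULL.
- t1 (agent_id=3) has no partner → padded with NULL.
- t1 (agent_id=6) pairs with 1 row(s) of t2.
- t1 (agent_id=3) has no partner → padded with NULL.
- t1 (agent_id=4) has no partner → padded with NULL.
- 4 t2 row(s) had no t1 match → kept, t1 columns NULL.
Total: 6 matched + 10 padded = 16 rows.

16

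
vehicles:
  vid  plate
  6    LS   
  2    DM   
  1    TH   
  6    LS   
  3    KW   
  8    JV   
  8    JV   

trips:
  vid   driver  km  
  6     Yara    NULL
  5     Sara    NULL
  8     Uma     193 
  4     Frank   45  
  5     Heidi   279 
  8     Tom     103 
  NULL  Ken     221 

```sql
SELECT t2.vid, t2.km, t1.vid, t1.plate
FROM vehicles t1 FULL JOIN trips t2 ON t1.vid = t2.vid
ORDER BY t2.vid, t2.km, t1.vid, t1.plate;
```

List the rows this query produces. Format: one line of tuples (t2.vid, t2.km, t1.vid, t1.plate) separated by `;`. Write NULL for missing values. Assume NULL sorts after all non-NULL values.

(4, 45, NULL, NULL); (5, 279, NULL, NULL); (5, NULL, NULL, NULL); (6, NULL, 6, LS); (6, NULL, 6, LS); (8, 103, 8, JV); (8, 103, 8, JV); (8, 193, 8, JV); (8, 193, 8, JV); (NULL, 221, NULL, NULL); (NULL, NULL, 1, TH); (NULL, NULL, 2, DM); (NULL, NULL, 3, KW)

FULL OUTER JOIN keeps every row from both sides; unmatched rows get NULL for the other side's columns.
Matching on t1.vid = t2.vid. A NULL in a compared column never satisfies the condition.
Matched pairs: 6; unmatched t1 rows kept: 3; unmatched t2 rows kept: 4.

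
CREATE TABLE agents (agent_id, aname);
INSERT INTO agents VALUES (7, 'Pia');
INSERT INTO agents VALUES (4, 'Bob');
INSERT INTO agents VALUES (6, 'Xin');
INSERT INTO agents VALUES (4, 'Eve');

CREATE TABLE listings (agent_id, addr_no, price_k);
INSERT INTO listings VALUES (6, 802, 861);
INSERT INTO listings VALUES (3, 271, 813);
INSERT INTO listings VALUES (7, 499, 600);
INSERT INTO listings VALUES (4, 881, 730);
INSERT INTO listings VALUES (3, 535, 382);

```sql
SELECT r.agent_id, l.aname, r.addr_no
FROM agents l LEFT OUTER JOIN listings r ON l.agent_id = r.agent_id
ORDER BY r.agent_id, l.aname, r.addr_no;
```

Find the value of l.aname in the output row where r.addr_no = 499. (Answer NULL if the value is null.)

Pia

LEFT JOIN keeps every row from `agents`; unmatched rows get NULL for `listings`'s columns.
Matching on l.agent_id = r.agent_id.
Matched pairs: 4; unmatched l rows kept: 0.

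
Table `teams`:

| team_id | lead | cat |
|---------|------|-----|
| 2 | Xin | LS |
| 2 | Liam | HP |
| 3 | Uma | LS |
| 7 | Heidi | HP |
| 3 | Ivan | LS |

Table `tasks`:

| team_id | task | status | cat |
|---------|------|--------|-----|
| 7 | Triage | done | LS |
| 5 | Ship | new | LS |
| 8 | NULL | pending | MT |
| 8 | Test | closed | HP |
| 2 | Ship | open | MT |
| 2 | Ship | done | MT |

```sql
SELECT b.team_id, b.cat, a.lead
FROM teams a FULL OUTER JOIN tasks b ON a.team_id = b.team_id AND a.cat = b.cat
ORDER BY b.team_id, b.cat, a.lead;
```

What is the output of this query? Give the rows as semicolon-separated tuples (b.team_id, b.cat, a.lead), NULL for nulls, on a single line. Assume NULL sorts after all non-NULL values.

FULL OUTER JOIN keeps every row from both sides; unmatched rows get NULL for the other side's columns.
Matching on a.team_id = b.team_id AND a.cat = b.cat.
- a row (team_id=2, cat=LS): no match → kept, b columns NULL.
- a row (team_id=2, cat=HP): no match → kept, b columns NULL.
- a row (team_id=3, cat=LS): no match → kept, b columns NULL.
- a row (team_id=7, cat=HP): no match → kept, b columns NULL.
- a row (team_id=3, cat=LS): no match → kept, b columns NULL.
- plus 6 unmatched b row(s), each kept with NULL a columns.

(2, MT, NULL); (2, MT, NULL); (5, LS, NULL); (7, LS, NULL); (8, HP, NULL); (8, MT, NULL); (NULL, NULL, Heidi); (NULL, NULL, Ivan); (NULL, NULL, Liam); (NULL, NULL, Uma); (NULL, NULL, Xin)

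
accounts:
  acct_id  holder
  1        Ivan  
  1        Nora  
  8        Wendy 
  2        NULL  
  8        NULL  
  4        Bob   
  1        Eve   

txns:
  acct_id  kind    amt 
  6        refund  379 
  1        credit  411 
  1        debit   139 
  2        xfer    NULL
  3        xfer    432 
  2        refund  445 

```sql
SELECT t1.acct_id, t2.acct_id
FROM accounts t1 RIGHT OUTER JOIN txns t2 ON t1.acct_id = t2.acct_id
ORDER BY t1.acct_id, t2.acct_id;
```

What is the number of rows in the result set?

10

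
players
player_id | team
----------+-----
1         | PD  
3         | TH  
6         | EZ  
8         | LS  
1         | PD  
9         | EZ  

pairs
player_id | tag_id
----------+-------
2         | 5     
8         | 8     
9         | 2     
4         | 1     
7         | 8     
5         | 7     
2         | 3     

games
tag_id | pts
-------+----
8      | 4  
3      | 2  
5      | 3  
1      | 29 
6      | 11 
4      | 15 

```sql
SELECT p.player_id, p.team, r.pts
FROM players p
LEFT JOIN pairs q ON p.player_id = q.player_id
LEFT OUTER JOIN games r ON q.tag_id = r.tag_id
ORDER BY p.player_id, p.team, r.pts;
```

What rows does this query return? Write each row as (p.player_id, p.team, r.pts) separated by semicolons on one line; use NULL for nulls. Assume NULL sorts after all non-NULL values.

(1, PD, NULL); (1, PD, NULL); (3, TH, NULL); (6, EZ, NULL); (8, LS, 4); (9, EZ, NULL)

Joins associate left-to-right: players LEFT JOIN pairs on player_id gives 6 intermediate row(s).
Then LEFT JOIN `games r` on tag_id: each of those 6 rows is kept; rows whose q.tag_id has no match in r get NULL for r's columns.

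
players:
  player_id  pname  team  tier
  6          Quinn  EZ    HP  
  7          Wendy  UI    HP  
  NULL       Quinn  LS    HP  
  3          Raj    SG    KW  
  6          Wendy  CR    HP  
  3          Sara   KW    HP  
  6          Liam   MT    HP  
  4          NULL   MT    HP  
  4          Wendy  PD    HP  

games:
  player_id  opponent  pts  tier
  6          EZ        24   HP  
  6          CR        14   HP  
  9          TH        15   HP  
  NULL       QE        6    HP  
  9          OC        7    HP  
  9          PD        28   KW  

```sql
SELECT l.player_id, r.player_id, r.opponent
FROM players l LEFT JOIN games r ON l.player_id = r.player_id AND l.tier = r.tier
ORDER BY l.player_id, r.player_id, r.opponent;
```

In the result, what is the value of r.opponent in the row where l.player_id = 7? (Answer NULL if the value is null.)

NULL

LEFT JOIN keeps every row from `players`; unmatched rows get NULL for `games`'s columns.
Matching on l.player_id = r.player_id AND l.tier = r.tier. A NULL in a compared column never satisfies the condition.
- l[0] player_id=6, tier=HP → 2 match(es) in r → 2 row(s).
- l[1] player_id=7, tier=HP → no match; kept with NULLs on the r side.
- l[2] player_id=NULL, tier=HP → no match; kept with NULLs on the r side.
- l[3] player_id=3, tier=KW → no match; kept with NULLs on the r side.
- l[4] player_id=6, tier=HP → 2 match(es) in r → 2 row(s).
- l[5] player_id=3, tier=HP → no match; kept with NULLs on the r side.
- l[6] player_id=6, tier=HP → 2 match(es) in r → 2 row(s).
- l[7] player_id=4, tier=HP → no match; kept with NULLs on the r side.
- l[8] player_id=4, tier=HP → no match; kept with NULLs on the r side.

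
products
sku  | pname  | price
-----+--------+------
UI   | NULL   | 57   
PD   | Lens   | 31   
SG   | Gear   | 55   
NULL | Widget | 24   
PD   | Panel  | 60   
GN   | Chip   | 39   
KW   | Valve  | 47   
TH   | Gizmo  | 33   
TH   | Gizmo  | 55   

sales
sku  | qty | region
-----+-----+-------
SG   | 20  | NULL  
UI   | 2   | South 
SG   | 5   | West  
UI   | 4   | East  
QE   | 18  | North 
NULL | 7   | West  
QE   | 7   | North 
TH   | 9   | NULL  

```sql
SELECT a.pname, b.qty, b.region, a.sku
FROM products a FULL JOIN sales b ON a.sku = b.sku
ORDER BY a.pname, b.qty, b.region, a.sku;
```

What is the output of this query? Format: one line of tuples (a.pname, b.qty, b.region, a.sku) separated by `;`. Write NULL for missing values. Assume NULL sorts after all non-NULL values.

FULL OUTER JOIN keeps every row from both sides; unmatched rows get NULL for the other side's columns.
Matching on a.sku = b.sku. A NULL in a compared column never satisfies the condition.
Matched pairs: 6; unmatched a rows kept: 5; unmatched b rows kept: 3.

(Chip, NULL, NULL, GN); (Gear, 5, West, SG); (Gear, 20, NULL, SG); (Gizmo, 9, NULL, TH); (Gizmo, 9, NULL, TH); (Lens, NULL, NULL, PD); (Panel, NULL, NULL, PD); (Valve, NULL, NULL, KW); (Widget, NULL, NULL, NULL); (NULL, 2, South, UI); (NULL, 4, East, UI); (NULL, 7, North, NULL); (NULL, 7, West, NULL); (NULL, 18, North, NULL)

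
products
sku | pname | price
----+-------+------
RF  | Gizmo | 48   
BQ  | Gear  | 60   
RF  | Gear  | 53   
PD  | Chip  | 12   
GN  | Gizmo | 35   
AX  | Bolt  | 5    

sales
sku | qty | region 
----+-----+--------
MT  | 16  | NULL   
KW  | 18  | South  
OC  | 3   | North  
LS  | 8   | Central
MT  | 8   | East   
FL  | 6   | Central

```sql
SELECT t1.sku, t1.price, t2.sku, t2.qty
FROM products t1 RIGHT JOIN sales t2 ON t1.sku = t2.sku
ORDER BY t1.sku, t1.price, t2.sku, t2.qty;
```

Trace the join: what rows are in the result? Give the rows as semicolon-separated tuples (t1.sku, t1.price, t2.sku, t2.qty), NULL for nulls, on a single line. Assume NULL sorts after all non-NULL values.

RIGHT JOIN keeps every row from `sales`; unmatched rows get NULL for `products`'s columns.
Matching on t1.sku = t2.sku.
Matched pairs: 0; unmatched t2 rows kept: 6.

(NULL, NULL, FL, 6); (NULL, NULL, KW, 18); (NULL, NULL, LS, 8); (NULL, NULL, MT, 8); (NULL, NULL, MT, 16); (NULL, NULL, OC, 3)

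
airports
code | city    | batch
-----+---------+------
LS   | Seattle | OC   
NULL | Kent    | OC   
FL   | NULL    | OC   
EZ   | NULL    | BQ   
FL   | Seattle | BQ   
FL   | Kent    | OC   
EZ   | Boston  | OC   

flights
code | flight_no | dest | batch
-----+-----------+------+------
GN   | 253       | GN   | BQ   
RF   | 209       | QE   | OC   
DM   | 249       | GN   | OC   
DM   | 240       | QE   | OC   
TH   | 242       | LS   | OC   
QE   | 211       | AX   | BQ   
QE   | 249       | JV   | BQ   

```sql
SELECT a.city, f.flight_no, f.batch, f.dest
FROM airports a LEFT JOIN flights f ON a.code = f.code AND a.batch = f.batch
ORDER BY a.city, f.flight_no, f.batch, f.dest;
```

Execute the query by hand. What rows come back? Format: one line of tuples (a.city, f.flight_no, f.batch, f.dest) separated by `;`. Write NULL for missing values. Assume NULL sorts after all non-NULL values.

LEFT JOIN keeps every row from `airports`; unmatched rows get NULL for `flights`'s columns.
Matching on a.code = f.code AND a.batch = f.batch. A NULL in a compared column never satisfies the condition.
- a row (code=LS, batch=OC): no match → kept, f columns NULL.
- a row (code=NULL, batch=OC): no match → kept, f columns NULL.
- a row (code=FL, batch=OC): no match → kept, f columns NULL.
- a row (code=EZ, batch=BQ): no match → kept, f columns NULL.
- a row (code=FL, batch=BQ): no match → kept, f columns NULL.
- a row (code=FL, batch=OC): no match → kept, f columns NULL.
- a row (code=EZ, batch=OC): no match → kept, f columns NULL.
After projecting and ordering:
a.city | f.flight_no | f.batch | f.dest
Boston | NULL | NULL | NULL
Kent | NULL | NULL | NULL
Kent | NULL | NULL | NULL
Seattle | NULL | NULL | NULL
Seattle | NULL | NULL | NULL
NULL | NULL | NULL | NULL
NULL | NULL | NULL | NULL

(Boston, NULL, NULL, NULL); (Kent, NULL, NULL, NULL); (Kent, NULL, NULL, NULL); (Seattle, NULL, NULL, NULL); (Seattle, NULL, NULL, NULL); (NULL, NULL, NULL, NULL); (NULL, NULL, NULL, NULL)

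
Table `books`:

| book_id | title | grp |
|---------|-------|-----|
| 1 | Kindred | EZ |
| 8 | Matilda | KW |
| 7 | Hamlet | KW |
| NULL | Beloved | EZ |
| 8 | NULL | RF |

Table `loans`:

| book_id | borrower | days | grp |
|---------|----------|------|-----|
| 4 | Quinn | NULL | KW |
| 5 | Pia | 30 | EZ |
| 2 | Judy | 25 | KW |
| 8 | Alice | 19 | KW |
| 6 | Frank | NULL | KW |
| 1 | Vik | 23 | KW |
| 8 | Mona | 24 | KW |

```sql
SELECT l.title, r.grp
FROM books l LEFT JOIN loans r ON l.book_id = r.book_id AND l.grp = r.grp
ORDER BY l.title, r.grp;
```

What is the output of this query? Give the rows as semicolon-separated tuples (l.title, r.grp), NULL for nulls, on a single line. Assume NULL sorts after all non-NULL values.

(Beloved, NULL); (Hamlet, NULL); (Kindred, NULL); (Matilda, KW); (Matilda, KW); (NULL, NULL)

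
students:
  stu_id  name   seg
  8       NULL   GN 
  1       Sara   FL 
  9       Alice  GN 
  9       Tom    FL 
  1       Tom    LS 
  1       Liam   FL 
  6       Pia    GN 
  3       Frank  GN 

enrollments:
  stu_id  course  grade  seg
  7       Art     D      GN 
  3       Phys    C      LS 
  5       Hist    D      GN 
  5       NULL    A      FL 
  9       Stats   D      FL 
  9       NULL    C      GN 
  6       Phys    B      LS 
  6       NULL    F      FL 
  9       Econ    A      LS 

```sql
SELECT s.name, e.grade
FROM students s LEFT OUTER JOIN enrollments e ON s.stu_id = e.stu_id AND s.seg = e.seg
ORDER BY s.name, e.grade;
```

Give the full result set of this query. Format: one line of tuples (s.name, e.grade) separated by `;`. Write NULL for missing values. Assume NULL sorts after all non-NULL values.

LEFT JOIN keeps every row from `students`; unmatched rows get NULL for `enrollments`'s columns.
Matching on s.stu_id = e.stu_id AND s.seg = e.seg.
- s row (stu_id=8, seg=GN): no match → kept, e columns NULL.
- s row (stu_id=1, seg=FL): no match → kept, e columns NULL.
- s row (stu_id=9, seg=GN): matches 1 e row(s) → 1 output row(s).
- s row (stu_id=9, seg=FL): matches 1 e row(s) → 1 output row(s).
- s row (stu_id=1, seg=LS): no match → kept, e columns NULL.
- s row (stu_id=1, seg=FL): no match → kept, e columns NULL.
- s row (stu_id=6, seg=GN): no match → kept, e columns NULL.
- s row (stu_id=3, seg=GN): no match → kept, e columns NULL.
After projecting and ordering:
s.name | e.grade
Alice | C
Frank | NULL
Liam | NULL
Pia | NULL
Sara | NULL
Tom | D
Tom | NULL
NULL | NULL

(Alice, C); (Frank, NULL); (Liam, NULL); (Pia, NULL); (Sara, NULL); (Tom, D); (Tom, NULL); (NULL, NULL)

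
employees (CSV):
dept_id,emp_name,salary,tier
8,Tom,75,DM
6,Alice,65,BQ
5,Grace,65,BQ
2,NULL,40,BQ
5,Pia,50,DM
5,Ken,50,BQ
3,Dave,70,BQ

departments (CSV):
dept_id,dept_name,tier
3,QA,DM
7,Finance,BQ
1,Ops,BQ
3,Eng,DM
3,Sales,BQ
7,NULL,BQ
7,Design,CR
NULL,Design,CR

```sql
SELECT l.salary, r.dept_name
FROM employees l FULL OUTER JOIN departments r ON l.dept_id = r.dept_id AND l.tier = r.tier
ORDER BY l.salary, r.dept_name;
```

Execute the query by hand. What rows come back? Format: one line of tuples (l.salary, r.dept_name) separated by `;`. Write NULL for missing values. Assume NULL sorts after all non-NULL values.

(40, NULL); (50, NULL); (50, NULL); (65, NULL); (65, NULL); (70, Sales); (75, NULL); (NULL, Design); (NULL, Design); (NULL, Eng); (NULL, Finance); (NULL, Ops); (NULL, QA); (NULL, NULL)

FULL OUTER JOIN keeps every row from both sides; unmatched rows get NULL for the other side's columns.
Matching on l.dept_id = r.dept_id AND l.tier = r.tier. A NULL in a compared column never satisfies the condition.
Matched pairs: 1; unmatched l rows kept: 6; unmatched r rows kept: 7.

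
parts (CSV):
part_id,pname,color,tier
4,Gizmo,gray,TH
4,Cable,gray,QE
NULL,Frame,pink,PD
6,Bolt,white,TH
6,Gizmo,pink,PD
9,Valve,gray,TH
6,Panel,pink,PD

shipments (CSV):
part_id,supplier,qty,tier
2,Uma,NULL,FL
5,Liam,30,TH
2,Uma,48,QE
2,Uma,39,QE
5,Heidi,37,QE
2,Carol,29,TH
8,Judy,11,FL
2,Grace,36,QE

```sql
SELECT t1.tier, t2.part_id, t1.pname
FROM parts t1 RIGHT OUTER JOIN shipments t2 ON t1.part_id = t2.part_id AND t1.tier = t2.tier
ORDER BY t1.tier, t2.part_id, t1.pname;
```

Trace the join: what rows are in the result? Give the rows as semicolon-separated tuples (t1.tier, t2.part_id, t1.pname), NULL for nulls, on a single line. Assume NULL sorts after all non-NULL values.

RIGHT JOIN keeps every row from `shipments`; unmatched rows get NULL for `parts`'s columns.
Matching on t1.part_id = t2.part_id AND t1.tier = t2.tier. A NULL in a compared column never satisfies the condition.
- t1 row (part_id=4, tier=TH): no match.
- t1 row (part_id=4, tier=QE): no match.
- t1 row (part_id=NULL, tier=PD): no match.
- t1 row (part_id=6, tier=TH): no match.
- t1 row (part_id=6, tier=PD): no match.
- t1 row (part_id=9, tier=TH): no match.
- t1 row (part_id=6, tier=PD): no match.
- plus 8 unmatched t2 row(s), each kept with NULL t1 columns.
After projecting and ordering:
t1.tier | t2.part_id | t1.pname
NULL | 2 | NULL
NULL | 2 | NULL
NULL | 2 | NULL
NULL | 2 | NULL
NULL | 2 | NULL
NULL | 5 | NULL
NULL | 5 | NULL
NULL | 8 | NULL

(NULL, 2, NULL); (NULL, 2, NULL); (NULL, 2, NULL); (NULL, 2, NULL); (NULL, 2, NULL); (NULL, 5, NULL); (NULL, 5, NULL); (NULL, 8, NULL)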